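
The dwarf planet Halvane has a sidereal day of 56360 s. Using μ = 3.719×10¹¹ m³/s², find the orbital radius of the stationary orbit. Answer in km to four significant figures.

A synchronous orbit has period T, so by Kepler's third law a = (μT²/4π²)^(1/3).
μT²/4π² = 3.719×10¹¹ × (5.636×10⁴)² / 39.48 = 2.992×10¹⁹ m³.
a = 3.105×10⁶ m = 3104.6 km.

r_sync ≈ 3105 km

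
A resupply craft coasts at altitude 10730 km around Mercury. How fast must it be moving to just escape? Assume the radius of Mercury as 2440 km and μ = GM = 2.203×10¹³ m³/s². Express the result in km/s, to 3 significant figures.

r = 2440 + 10730 = 13170 km = 1.3170×10⁷ m.
Escape speed v_esc = √(2μ/r) = √(2 × 2.203×10¹³ / 1.317×10⁷) = √(3.345×10⁶) = 1829 m/s.
= 1.829 km/s.

v_esc ≈ 1.83 km/s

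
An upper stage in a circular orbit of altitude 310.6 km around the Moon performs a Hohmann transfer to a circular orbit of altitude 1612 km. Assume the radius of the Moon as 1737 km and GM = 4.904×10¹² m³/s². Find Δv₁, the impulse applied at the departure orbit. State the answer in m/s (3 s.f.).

Δv ≈ 177 m/s

r₁ = 1737 + 310.6 = 2047.6 km = 2.0476×10⁶ m.
r₂ = 1737 + 1612 = 3349.0 km = 3.3490×10⁶ m.
Transfer ellipse a_t = (r₁ + r₂)/2 = 2.698×10⁶ m.
At r₁: circular v_c1 = √(μ/r₁) = 1548 m/s; transfer-perilune v_p = √[μ(2/r₁ − 1/a_t)] = 1724 m/s.
Δv₁ = v_p − v_c1 = 176.5 m/s.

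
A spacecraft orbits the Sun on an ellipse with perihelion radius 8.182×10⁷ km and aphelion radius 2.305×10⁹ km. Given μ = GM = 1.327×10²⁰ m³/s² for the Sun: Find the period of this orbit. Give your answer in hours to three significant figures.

T ≈ 198000 hours

Semi-major axis a = (r_p + r_a)/2 = (8.1820×10⁷ + 2.3050×10⁹)/2 = 1.1934×10⁹ km = 1.193×10¹² m.
By Kepler's third law T = 2π√(a³/μ) = 2π × 1.132×10⁸ = 7.111×10⁸ s.
= 1.975×10⁵ hours.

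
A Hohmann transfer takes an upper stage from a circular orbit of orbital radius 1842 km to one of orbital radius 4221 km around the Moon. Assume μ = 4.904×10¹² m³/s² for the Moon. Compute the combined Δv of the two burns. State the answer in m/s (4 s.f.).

r₁ = 1842 km = 1.842×10⁶ m.
r₂ = 4221 km = 4.221×10⁶ m.
Transfer ellipse a_t = (r₁ + r₂)/2 = 3.032×10⁶ m.
At r₁: circular v_c1 = √(μ/r₁) = 1632 m/s; transfer-perilune v_p = √[μ(2/r₁ − 1/a_t)] = 1925 m/s.
Δv₁ = v_p − v_c1 = 293.7 m/s.
At r₂: circular v_c2 = √(μ/r₂) = 1078 m/s; transfer-apolune v_a = √[μ(2/r₂ − 1/a_t)] = 840.2 m/s.
Δv₂ = v_c2 − v_a = 237.7 m/s.
Total Δv = Δv₁ + Δv₂ = 531.4 m/s.

Δv_total ≈ 531.4 m/s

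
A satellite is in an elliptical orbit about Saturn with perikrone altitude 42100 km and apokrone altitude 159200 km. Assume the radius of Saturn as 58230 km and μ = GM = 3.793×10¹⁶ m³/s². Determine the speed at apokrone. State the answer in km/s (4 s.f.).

v ≈ 10.50 km/s

r_p = 58230 + 42100 = 100330 km = 1.0033×10⁸ m.
r_a = 58230 + 159200 = 217430 km = 2.1743×10⁸ m.
Semi-major axis a = (r_p + r_a)/2 = 1.5888×10⁵ km = 1.589×10⁸ m.
Vis-viva: v² = μ(2/r − 1/a) = 3.793×10¹⁶ × (9.198×10⁻⁹ − 6.294×10⁻⁹) = 1.102×10⁸ m²/s².
v = 10500 m/s = 10.50 km/s.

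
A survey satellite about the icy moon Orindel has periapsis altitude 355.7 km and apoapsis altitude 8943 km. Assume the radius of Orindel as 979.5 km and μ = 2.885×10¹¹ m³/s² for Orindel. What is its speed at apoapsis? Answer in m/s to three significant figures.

v ≈ 83.0 m/s

r_p = 979.5 + 355.7 = 1335.2 km = 1.3352×10⁶ m.
r_a = 979.5 + 8943 = 9922.5 km = 9.9225×10⁶ m.
Semi-major axis a = (r_p + r_a)/2 = 5628.9 km = 5.629×10⁶ m.
Vis-viva: v² = μ(2/r − 1/a) = 2.885×10¹¹ × (2.016×10⁻⁷ − 1.777×10⁻⁷) = 6.897×10³ m²/s².
v = 83.05 m/s.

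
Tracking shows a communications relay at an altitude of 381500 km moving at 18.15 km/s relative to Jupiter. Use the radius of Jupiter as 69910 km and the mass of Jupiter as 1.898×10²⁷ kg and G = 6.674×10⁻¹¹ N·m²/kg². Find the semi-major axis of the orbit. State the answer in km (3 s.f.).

a ≈ 5.46×10⁵ km

μ = GM = 6.674×10⁻¹¹ × 1.898×10²⁷ = 1.267×10¹⁷ m³/s².
r = 69910 + 381500 = 4.5141×10⁵ km = 4.514×10⁸ m.
Specific orbital energy ε = v²/2 − μ/r = (18150)²/2 − 1.267×10¹⁷/4.514×10⁸ = -1.159×10⁸ J/kg.
Since ε = −μ/(2a), a = −μ/(2ε) = 5.465×10⁸ m = 5.4645×10⁵ km.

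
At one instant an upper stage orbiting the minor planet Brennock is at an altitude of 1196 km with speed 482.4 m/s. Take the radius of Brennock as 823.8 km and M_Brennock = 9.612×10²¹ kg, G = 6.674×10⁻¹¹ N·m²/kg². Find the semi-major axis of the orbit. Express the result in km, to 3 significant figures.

a ≈ 1590 km

μ = GM = 6.674×10⁻¹¹ × 9.612×10²¹ = 6.415×10¹¹ m³/s².
r = 823.8 + 1196 = 2019.8 km = 2.020×10⁶ m.
Vis-viva rearranged: 1/a = 2/r − v²/μ = 9.902×10⁻⁷ − 3.628×10⁻⁷ = 6.274×10⁻⁷ m⁻¹.
a = 1.594×10⁶ m = 1593.8 km.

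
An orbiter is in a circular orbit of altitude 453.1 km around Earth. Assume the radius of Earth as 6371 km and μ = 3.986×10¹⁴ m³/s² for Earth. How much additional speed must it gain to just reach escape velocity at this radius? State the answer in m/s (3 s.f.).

Δv ≈ 3170 m/s

r = 6371 + 453.1 = 6824.1 km = 6.8241×10⁶ m.
Circular speed v_c = √(μ/r) = 7643 m/s.
Escape speed v_esc = √(2μ/r) = √2 × v_c = 10810 m/s.
Δv = v_esc − v_c = 3166 m/s.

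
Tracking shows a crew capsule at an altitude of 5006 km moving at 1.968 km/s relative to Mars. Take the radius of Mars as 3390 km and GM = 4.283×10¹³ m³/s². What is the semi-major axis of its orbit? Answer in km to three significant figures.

r = 3390 + 5006 = 8396.0 km = 8.396×10⁶ m.
Specific orbital energy ε = v²/2 − μ/r = (1968)²/2 − 4.283×10¹³/8.396×10⁶ = -3.165×10⁶ J/kg.
Since ε = −μ/(2a), a = −μ/(2ε) = 6.767×10⁶ m = 6766.8 km.

a ≈ 6770 km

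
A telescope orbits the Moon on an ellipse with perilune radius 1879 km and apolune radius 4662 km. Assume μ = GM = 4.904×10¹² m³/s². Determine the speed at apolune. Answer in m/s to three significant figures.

v ≈ 777 m/s

Semi-major axis a = (r_p + r_a)/2 = 3270.5 km = 3.270×10⁶ m.
Vis-viva: v² = μ(2/r − 1/a) = 4.904×10¹² × (4.290×10⁻⁷ − 3.058×10⁻⁷) = 6.044×10⁵ m²/s².
v = 777.4 m/s.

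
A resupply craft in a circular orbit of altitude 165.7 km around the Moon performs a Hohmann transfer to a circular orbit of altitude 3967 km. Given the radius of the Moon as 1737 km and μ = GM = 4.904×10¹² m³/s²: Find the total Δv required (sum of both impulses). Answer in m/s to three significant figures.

Δv_total ≈ 632 m/s

r₁ = 1737 + 165.7 = 1902.7 km = 1.9027×10⁶ m.
r₂ = 1737 + 3967 = 5704.0 km = 5.7040×10⁶ m.
Transfer ellipse a_t = (r₁ + r₂)/2 = 3.803×10⁶ m.
At r₁: circular v_c1 = √(μ/r₁) = 1605 m/s; transfer-perilune v_p = √[μ(2/r₁ − 1/a_t)] = 1966 m/s.
Δv₁ = v_p − v_c1 = 360.6 m/s.
At r₂: circular v_c2 = √(μ/r₂) = 927.2 m/s; transfer-apolune v_a = √[μ(2/r₂ − 1/a_t)] = 655.8 m/s.
Δv₂ = v_c2 − v_a = 271.4 m/s.
Total Δv = Δv₁ + Δv₂ = 632.0 m/s.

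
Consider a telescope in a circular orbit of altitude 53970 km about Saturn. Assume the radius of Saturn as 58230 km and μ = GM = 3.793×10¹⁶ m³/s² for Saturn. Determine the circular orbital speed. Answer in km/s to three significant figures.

r = 58230 + 53970 = 112200 km = 1.1220×10⁸ m.
For a circular orbit v = √(μ/r) = √(3.793×10¹⁶ / 1.122×10⁸) = √(3.381×10⁸) = 18390 m/s.
That is 18.39 km/s.

v ≈ 18.4 km/s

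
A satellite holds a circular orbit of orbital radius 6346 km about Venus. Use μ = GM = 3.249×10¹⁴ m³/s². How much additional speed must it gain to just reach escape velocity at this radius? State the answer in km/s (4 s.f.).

r = 6346 km = 6.346×10⁶ m.
Circular speed v_c = √(μ/r) = 7155 m/s.
Escape speed v_esc = √(2μ/r) = √2 × v_c = 10120 m/s.
Δv = v_esc − v_c = 2964 m/s = 2.964 km/s.

Δv ≈ 2.964 km/s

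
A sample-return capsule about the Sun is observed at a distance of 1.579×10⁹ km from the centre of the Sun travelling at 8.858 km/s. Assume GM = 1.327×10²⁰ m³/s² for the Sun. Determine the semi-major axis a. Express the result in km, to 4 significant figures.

a ≈ 1.481×10⁹ km

r = 1.579×10¹² m.
Vis-viva rearranged: 1/a = 2/r − v²/μ = 1.267×10⁻¹² − 5.913×10⁻¹³ = 6.753×10⁻¹³ m⁻¹.
a = 1.481×10¹² m = 1.4807×10⁹ km.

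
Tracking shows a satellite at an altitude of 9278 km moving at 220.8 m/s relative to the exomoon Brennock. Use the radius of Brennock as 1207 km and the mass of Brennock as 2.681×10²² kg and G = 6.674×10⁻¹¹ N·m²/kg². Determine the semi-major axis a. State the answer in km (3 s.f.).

a ≈ 6120 km

μ = GM = 6.674×10⁻¹¹ × 2.681×10²² = 1.789×10¹² m³/s².
r = 1207 + 9278 = 10485 km = 1.048×10⁷ m.
Vis-viva rearranged: 1/a = 2/r − v²/μ = 1.907×10⁻⁷ − 2.725×10⁻⁸ = 1.635×10⁻⁷ m⁻¹.
a = 6.116×10⁶ m = 6116.1 km.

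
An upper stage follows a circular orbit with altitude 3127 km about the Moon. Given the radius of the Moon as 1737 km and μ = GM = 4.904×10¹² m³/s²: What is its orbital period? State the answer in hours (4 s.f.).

r = 1737 + 3127 = 4864.0 km = 4.8640×10⁶ m.
Kepler's third law: T = 2π√(r³/μ) = 2π√((4.864×10⁶)³ / 4.904×10¹²).
r³/μ = 2.347×10⁷ s², so T = 2π × 4.844×10³ = 3.044×10⁴ s.
Converting: 3.044×10⁴ s ÷ 3600 = 8.455 hours.

T ≈ 8.455 hours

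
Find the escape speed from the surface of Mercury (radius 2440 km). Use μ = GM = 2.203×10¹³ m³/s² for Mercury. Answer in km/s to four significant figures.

v_esc ≈ 4.249 km/s

r = R = 2.440×10⁶ m.
Escape speed v_esc = √(2μ/r) = √(2 × 2.203×10¹³ / 2.440×10⁶) = √(1.806×10⁷) = 4249 m/s.
= 4.249 km/s.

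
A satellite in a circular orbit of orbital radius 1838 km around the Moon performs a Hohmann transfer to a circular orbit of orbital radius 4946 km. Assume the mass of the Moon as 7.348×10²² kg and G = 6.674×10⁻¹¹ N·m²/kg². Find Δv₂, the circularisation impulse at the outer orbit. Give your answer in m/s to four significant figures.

μ = GM = 6.674×10⁻¹¹ × 7.348×10²² = 4.904×10¹² m³/s².
r₁ = 1838 km = 1.838×10⁶ m.
r₂ = 4946 km = 4.946×10⁶ m.
Transfer ellipse a_t = (r₁ + r₂)/2 = 3.392×10⁶ m.
At r₁: circular v_c1 = √(μ/r₁) = 1633 m/s; transfer-perilune v_p = √[μ(2/r₁ − 1/a_t)] = 1972 m/s.
At r₂: circular v_c2 = √(μ/r₂) = 995.8 m/s; transfer-apolune v_a = √[μ(2/r₂ − 1/a_t)] = 733.0 m/s.
Δv₂ = v_c2 − v_a = 262.8 m/s.

Δv ≈ 262.8 m/s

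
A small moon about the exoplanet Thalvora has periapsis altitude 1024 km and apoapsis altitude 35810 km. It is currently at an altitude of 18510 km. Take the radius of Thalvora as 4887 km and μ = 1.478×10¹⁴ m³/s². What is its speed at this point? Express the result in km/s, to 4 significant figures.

r_p = 4887 + 1024 = 5911.0 km = 5.9110×10⁶ m.
r_a = 4887 + 35810 = 40697 km = 4.0697×10⁷ m.
r = 4887 + 18510 = 23397 km = 2.340×10⁷ m.
Semi-major axis a = (r_p + r_a)/2 = 23304 km = 2.330×10⁷ m.
Vis-viva: v² = μ(2/r − 1/a) = 1.478×10¹⁴ × (8.548×10⁻⁸ − 4.291×10⁻⁸) = 6.292×10⁶ m²/s².
v = 2508 m/s = 2.508 km/s.

v ≈ 2.508 km/s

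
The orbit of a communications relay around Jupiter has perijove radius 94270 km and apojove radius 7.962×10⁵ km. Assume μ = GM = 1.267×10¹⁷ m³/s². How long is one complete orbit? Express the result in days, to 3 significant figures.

T ≈ 1.92 days

Semi-major axis a = (r_p + r_a)/2 = (94270 + 7.9620×10⁵)/2 = 4.4524×10⁵ km = 4.452×10⁸ m.
By Kepler's third law T = 2π√(a³/μ) = 2π × 2.639×10⁴ = 1.658×10⁵ s.
= 1.919 days.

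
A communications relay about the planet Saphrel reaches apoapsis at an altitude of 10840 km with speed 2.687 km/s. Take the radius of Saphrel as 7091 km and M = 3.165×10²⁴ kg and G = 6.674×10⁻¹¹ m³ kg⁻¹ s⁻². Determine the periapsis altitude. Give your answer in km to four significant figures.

periapsis altitude ≈ 831.7 km

μ = GM = 6.674×10⁻¹¹ × 3.165×10²⁴ = 2.112×10¹⁴ m³/s².
r_a = 7091 + 10840 = 17931 km = 1.793×10⁷ m.
Specific energy ε = v²/2 − μ/r = -8.170×10⁶ J/kg, so a = −μ/(2ε) = 1.293×10⁷ m.
The apsides satisfy r_p + r_a = 2a, so the periapsis radius is 2a − r_a = 7.923×10⁶ m = 7922.7 km.
Periapsis altitude = 7922.7 − 7091 = 831.68 km.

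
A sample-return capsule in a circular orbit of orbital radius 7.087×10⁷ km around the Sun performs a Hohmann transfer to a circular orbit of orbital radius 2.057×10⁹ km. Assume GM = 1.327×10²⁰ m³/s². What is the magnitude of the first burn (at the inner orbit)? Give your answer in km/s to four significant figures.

r₁ = 7.087×10⁷ km = 7.087×10¹⁰ m.
r₂ = 2.057×10⁹ km = 2.057×10¹² m.
Transfer ellipse a_t = (r₁ + r₂)/2 = 1.064×10¹² m.
At r₁: circular v_c1 = √(μ/r₁) = 43270 m/s; transfer-perihelion v_p = √[μ(2/r₁ − 1/a_t)] = 60170 m/s.
Δv₁ = v_p − v_c1 = 16900 m/s.
= 16.90 km/s.

Δv ≈ 16.90 km/s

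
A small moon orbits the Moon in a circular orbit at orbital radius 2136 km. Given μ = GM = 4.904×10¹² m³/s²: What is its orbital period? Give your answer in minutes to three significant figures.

r = 2136 km = 2.136×10⁶ m.
Kepler's third law: T = 2π√(r³/μ) = 2π√((2.136×10⁶)³ / 4.904×10¹²).
r³/μ = 1.987×10⁶ s², so T = 2π × 1.410×10³ = 8.857×10³ s.
Converting: 8.857×10³ s ÷ 60.00 = 147.6 minutes.

T ≈ 148 minutes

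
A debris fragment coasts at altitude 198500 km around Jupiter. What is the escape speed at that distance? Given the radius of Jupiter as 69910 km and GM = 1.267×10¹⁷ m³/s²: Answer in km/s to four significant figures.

v_esc ≈ 30.73 km/s

r = 69910 + 198500 = 268410 km = 2.6841×10⁸ m.
Escape speed v_esc = √(2μ/r) = √(2 × 1.267×10¹⁷ / 2.684×10⁸) = √(9.441×10⁸) = 30730 m/s.
= 30.73 km/s.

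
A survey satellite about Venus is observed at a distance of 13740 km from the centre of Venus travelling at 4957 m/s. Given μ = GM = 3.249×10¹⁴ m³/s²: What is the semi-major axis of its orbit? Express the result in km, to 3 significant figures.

a ≈ 14300 km

r = 1.374×10⁷ m.
Vis-viva rearranged: 1/a = 2/r − v²/μ = 1.456×10⁻⁷ − 7.563×10⁻⁸ = 6.993×10⁻⁸ m⁻¹.
a = 1.430×10⁷ m = 14300 km.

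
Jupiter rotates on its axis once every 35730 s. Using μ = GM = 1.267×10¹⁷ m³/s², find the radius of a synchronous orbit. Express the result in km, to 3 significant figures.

A synchronous orbit has period T, so by Kepler's third law a = (μT²/4π²)^(1/3).
μT²/4π² = 1.267×10¹⁷ × (3.573×10⁴)² / 39.48 = 4.097×10²⁴ m³.
a = 1.600×10⁸ m = 1.6002×10⁵ km.

r_sync ≈ 1.60×10⁵ km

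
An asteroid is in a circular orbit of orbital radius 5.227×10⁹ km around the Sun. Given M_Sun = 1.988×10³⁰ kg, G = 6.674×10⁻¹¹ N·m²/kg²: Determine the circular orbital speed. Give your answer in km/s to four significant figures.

v ≈ 5.038 km/s

μ = GM = 6.674×10⁻¹¹ × 1.988×10³⁰ = 1.327×10²⁰ m³/s².
r = 5.227×10⁹ km = 5.227×10¹² m.
For a circular orbit v = √(μ/r) = √(1.327×10²⁰ / 5.227×10¹²) = √(2.538×10⁷) = 5038 m/s.
That is 5.038 km/s.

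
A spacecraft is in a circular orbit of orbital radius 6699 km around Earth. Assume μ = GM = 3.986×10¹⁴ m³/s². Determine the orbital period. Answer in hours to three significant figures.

r = 6699 km = 6.699×10⁶ m.
Kepler's third law: T = 2π√(r³/μ) = 2π√((6.699×10⁶)³ / 3.986×10¹⁴).
r³/μ = 7.542×10⁵ s², so T = 2π × 8.685×10² = 5.457×10³ s.
Converting: 5.457×10³ s ÷ 3600 = 1.516 hours.

T ≈ 1.52 hours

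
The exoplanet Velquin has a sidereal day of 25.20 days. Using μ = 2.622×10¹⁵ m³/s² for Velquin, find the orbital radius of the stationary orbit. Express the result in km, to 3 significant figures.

T = 25.20 days = 2.177×10⁶ s.
A synchronous orbit has period T, so by Kepler's third law a = (μT²/4π²)^(1/3).
μT²/4π² = 2.622×10¹⁵ × (2.177×10⁶)² / 39.48 = 3.148×10²⁶ m³.
a = 6.803×10⁸ m = 6.8030×10⁵ km.

r_sync ≈ 6.80×10⁵ km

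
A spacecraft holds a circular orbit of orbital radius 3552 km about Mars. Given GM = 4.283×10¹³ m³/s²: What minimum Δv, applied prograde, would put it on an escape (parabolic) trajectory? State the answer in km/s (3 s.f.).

r = 3552 km = 3.552×10⁶ m.
Circular speed v_c = √(μ/r) = 3472 m/s.
Escape speed v_esc = √(2μ/r) = √2 × v_c = 4911 m/s.
Δv = v_esc − v_c = 1438 m/s = 1.438 km/s.

Δv ≈ 1.44 km/s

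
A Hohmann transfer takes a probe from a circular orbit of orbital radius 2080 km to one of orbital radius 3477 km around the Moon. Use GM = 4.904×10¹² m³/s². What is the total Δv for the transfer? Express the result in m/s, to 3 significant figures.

Δv_total ≈ 342 m/s

r₁ = 2080 km = 2.080×10⁶ m.
r₂ = 3477 km = 3.477×10⁶ m.
Transfer ellipse a_t = (r₁ + r₂)/2 = 2.778×10⁶ m.
At r₁: circular v_c1 = √(μ/r₁) = 1535 m/s; transfer-perilune v_p = √[μ(2/r₁ − 1/a_t)] = 1718 m/s.
Δv₁ = v_p − v_c1 = 182.2 m/s.
At r₂: circular v_c2 = √(μ/r₂) = 1188 m/s; transfer-apolune v_a = √[μ(2/r₂ − 1/a_t)] = 1028 m/s.
Δv₂ = v_c2 − v_a = 160.1 m/s.
Total Δv = Δv₁ + Δv₂ = 342.3 m/s.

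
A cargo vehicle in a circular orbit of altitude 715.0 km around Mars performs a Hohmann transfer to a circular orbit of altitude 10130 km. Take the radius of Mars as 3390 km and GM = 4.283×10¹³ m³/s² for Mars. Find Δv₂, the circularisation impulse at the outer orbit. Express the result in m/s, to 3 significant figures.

Δv ≈ 565 m/s

r₁ = 3390 + 715.0 = 4105.0 km = 4.1050×10⁶ m.
r₂ = 3390 + 10130 = 13520 km = 1.3520×10⁷ m.
Transfer ellipse a_t = (r₁ + r₂)/2 = 8.812×10⁶ m.
At r₁: circular v_c1 = √(μ/r₁) = 3230 m/s; transfer-periapsis v_p = √[μ(2/r₁ − 1/a_t)] = 4001 m/s.
At r₂: circular v_c2 = √(μ/r₂) = 1780 m/s; transfer-apoapsis v_a = √[μ(2/r₂ − 1/a_t)] = 1215 m/s.
Δv₂ = v_c2 − v_a = 565.1 m/s.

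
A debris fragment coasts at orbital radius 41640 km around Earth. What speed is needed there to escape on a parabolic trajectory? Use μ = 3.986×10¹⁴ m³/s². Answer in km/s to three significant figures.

v_esc ≈ 4.38 km/s

r = 41640 km = 4.164×10⁷ m.
Escape speed v_esc = √(2μ/r) = √(2 × 3.986×10¹⁴ / 4.164×10⁷) = √(1.915×10⁷) = 4376 m/s.
= 4.376 km/s.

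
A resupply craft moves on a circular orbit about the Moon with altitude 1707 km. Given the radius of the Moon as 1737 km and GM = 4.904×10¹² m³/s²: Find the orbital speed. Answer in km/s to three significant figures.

r = 1737 + 1707 = 3444.0 km = 3.4440×10⁶ m.
For a circular orbit v = √(μ/r) = √(4.904×10¹² / 3.444×10⁶) = √(1.424×10⁶) = 1193 m/s.
That is 1.193 km/s.

v ≈ 1.19 km/s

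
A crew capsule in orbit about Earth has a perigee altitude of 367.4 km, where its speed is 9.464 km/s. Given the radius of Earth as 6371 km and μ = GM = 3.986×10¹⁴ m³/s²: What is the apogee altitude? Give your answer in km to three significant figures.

apogee altitude ≈ 14600 km

r_p = 6371 + 367.4 = 6738.4 km = 6.738×10⁶ m.
Specific energy ε = v²/2 − μ/r = -1.437×10⁷ J/kg, so a = −μ/(2ε) = 1.387×10⁷ m.
The apsides satisfy r_p + r_a = 2a, so the apogee radius is 2a − r_p = 2.100×10⁷ m = 21000 km.
Apogee altitude = 21000 − 6371 = 14629 km.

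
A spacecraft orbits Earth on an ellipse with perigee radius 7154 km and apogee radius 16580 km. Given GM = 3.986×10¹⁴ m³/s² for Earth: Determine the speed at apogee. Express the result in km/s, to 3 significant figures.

Semi-major axis a = (r_p + r_a)/2 = 11867 km = 1.187×10⁷ m.
Vis-viva: v² = μ(2/r − 1/a) = 3.986×10¹⁴ × (1.206×10⁻⁷ − 8.427×10⁻⁸) = 1.449×10⁷ m²/s².
v = 3807 m/s = 3.807 km/s.

v ≈ 3.81 km/s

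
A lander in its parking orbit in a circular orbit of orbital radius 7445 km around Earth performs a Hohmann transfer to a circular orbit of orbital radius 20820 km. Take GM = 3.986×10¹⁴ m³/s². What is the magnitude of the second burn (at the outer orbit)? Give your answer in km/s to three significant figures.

Δv ≈ 1.20 km/s

r₁ = 7445 km = 7.445×10⁶ m.
r₂ = 20820 km = 2.082×10⁷ m.
Transfer ellipse a_t = (r₁ + r₂)/2 = 1.413×10⁷ m.
At r₁: circular v_c1 = √(μ/r₁) = 7317 m/s; transfer-perigee v_p = √[μ(2/r₁ − 1/a_t)] = 8881 m/s.
At r₂: circular v_c2 = √(μ/r₂) = 4376 m/s; transfer-apogee v_a = √[μ(2/r₂ − 1/a_t)] = 3176 m/s.
Δv₂ = v_c2 − v_a = 1200 m/s.
= 1.200 km/s.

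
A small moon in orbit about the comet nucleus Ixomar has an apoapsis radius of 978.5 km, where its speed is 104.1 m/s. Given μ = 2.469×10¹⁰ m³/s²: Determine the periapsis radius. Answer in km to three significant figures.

periapsis radius ≈ 268 km

r_a = 9.785×10⁵ m.
Specific energy ε = v²/2 − μ/r = -1.981×10⁴ J/kg, so a = −μ/(2ε) = 6.230×10⁵ m.
The apsides satisfy r_p + r_a = 2a, so the periapsis radius is 2a − r_a = 2.676×10⁵ m = 267.58 km.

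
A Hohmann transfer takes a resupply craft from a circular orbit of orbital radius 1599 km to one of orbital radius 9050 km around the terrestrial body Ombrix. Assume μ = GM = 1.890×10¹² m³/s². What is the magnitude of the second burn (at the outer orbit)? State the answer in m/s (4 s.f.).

Δv ≈ 206.6 m/s

r₁ = 1599 km = 1.599×10⁶ m.
r₂ = 9050 km = 9.050×10⁶ m.
Transfer ellipse a_t = (r₁ + r₂)/2 = 5.324×10⁶ m.
At r₁: circular v_c1 = √(μ/r₁) = 1087 m/s; transfer-periapsis v_p = √[μ(2/r₁ − 1/a_t)] = 1417 m/s.
At r₂: circular v_c2 = √(μ/r₂) = 457.0 m/s; transfer-apoapsis v_a = √[μ(2/r₂ − 1/a_t)] = 250.4 m/s.
Δv₂ = v_c2 − v_a = 206.6 m/s.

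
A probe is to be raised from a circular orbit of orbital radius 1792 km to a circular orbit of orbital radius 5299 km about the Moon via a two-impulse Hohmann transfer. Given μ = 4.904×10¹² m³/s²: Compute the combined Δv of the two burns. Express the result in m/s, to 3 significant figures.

r₁ = 1792 km = 1.792×10⁶ m.
r₂ = 5299 km = 5.299×10⁶ m.
Transfer ellipse a_t = (r₁ + r₂)/2 = 3.546×10⁶ m.
At r₁: circular v_c1 = √(μ/r₁) = 1654 m/s; transfer-perilune v_p = √[μ(2/r₁ − 1/a_t)] = 2022 m/s.
Δv₁ = v_p − v_c1 = 368.1 m/s.
At r₂: circular v_c2 = √(μ/r₂) = 962.0 m/s; transfer-apolune v_a = √[μ(2/r₂ − 1/a_t)] = 683.9 m/s.
Δv₂ = v_c2 − v_a = 278.1 m/s.
Total Δv = Δv₁ + Δv₂ = 646.2 m/s.

Δv_total ≈ 646 m/s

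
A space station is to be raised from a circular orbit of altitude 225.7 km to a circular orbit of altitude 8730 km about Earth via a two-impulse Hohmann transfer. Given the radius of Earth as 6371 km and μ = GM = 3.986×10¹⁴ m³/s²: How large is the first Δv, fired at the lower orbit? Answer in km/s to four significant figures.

Δv ≈ 1.398 km/s

r₁ = 6371 + 225.7 = 6596.7 km = 6.5967×10⁶ m.
r₂ = 6371 + 8730 = 15101 km = 1.5101×10⁷ m.
Transfer ellipse a_t = (r₁ + r₂)/2 = 1.085×10⁷ m.
At r₁: circular v_c1 = √(μ/r₁) = 7773 m/s; transfer-perigee v_p = √[μ(2/r₁ − 1/a_t)] = 9171 m/s.
Δv₁ = v_p − v_c1 = 1398 m/s.
= 1.398 km/s.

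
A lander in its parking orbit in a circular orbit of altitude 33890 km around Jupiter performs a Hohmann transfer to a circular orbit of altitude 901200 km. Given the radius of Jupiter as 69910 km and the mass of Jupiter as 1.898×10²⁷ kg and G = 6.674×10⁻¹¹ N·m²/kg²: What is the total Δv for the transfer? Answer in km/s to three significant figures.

Δv_total ≈ 18.4 km/s

μ = GM = 6.674×10⁻¹¹ × 1.898×10²⁷ = 1.267×10¹⁷ m³/s².
r₁ = 69910 + 33890 = 103800 km = 1.0380×10⁸ m.
r₂ = 69910 + 901200 = 971110 km = 9.7111×10⁸ m.
Transfer ellipse a_t = (r₁ + r₂)/2 = 5.375×10⁸ m.
At r₁: circular v_c1 = √(μ/r₁) = 34930 m/s; transfer-perijove v_p = √[μ(2/r₁ − 1/a_t)] = 46960 m/s.
Δv₁ = v_p − v_c1 = 12020 m/s.
At r₂: circular v_c2 = √(μ/r₂) = 11420 m/s; transfer-apojove v_a = √[μ(2/r₂ − 1/a_t)] = 5019 m/s.
Δv₂ = v_c2 − v_a = 6402 m/s.
Total Δv = Δv₁ + Δv₂ = 18430 m/s = 18.43 km/s.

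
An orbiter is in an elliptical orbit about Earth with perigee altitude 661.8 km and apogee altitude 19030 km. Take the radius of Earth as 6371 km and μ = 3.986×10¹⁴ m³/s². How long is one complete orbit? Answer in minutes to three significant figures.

r_p = 6371 + 661.8 = 7032.8 km = 7.0328×10⁶ m.
r_a = 6371 + 19030 = 25401 km = 2.5401×10⁷ m.
Semi-major axis a = (r_p + r_a)/2 = (7032.8 + 25401)/2 = 16217 km = 1.622×10⁷ m.
By Kepler's third law T = 2π√(a³/μ) = 2π × 3.271×10³ = 2.055×10⁴ s.
= 342.5 minutes.

T ≈ 343 minutes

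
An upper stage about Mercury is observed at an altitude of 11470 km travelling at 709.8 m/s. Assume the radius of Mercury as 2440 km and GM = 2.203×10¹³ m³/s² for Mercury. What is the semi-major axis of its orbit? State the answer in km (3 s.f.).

a ≈ 8270 km

r = 2440 + 11470 = 13910 km = 1.391×10⁷ m.
Vis-viva rearranged: 1/a = 2/r − v²/μ = 1.438×10⁻⁷ − 2.287×10⁻⁸ = 1.209×10⁻⁷ m⁻¹.
a = 8.270×10⁶ m = 8270.5 km.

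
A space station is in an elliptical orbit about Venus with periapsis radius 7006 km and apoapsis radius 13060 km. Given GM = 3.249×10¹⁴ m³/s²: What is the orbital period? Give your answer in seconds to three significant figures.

T ≈ 11100 seconds

Semi-major axis a = (r_p + r_a)/2 = (7006.0 + 13060)/2 = 10033 km = 1.003×10⁷ m.
By Kepler's third law T = 2π√(a³/μ) = 2π × 1.763×10³ = 1.108×10⁴ s.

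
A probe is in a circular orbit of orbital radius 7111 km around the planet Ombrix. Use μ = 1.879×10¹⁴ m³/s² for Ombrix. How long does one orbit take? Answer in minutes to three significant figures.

T ≈ 145 minutes

r = 7111 km = 7.111×10⁶ m.
Kepler's third law: T = 2π√(r³/μ) = 2π√((7.111×10⁶)³ / 1.879×10¹⁴).
r³/μ = 1.914×10⁶ s², so T = 2π × 1.383×10³ = 8.692×10³ s.
Converting: 8.692×10³ s ÷ 60.00 = 144.9 minutes.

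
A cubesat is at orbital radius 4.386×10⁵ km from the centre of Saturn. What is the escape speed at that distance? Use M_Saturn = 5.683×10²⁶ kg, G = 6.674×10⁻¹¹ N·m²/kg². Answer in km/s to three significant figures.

μ = GM = 6.674×10⁻¹¹ × 5.683×10²⁶ = 3.793×10¹⁶ m³/s².
r = 4.386×10⁵ km = 4.386×10⁸ m.
Escape speed v_esc = √(2μ/r) = √(2 × 3.793×10¹⁶ / 4.386×10⁸) = √(1.730×10⁸) = 13150 m/s.
= 13.15 km/s.

v_esc ≈ 13.2 km/s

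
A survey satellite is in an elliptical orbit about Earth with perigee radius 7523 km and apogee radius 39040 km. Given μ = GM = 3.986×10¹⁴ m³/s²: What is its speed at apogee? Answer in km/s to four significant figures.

v ≈ 1.816 km/s

Semi-major axis a = (r_p + r_a)/2 = 23282 km = 2.328×10⁷ m.
Vis-viva: v² = μ(2/r − 1/a) = 3.986×10¹⁴ × (5.123×10⁻⁸ − 4.295×10⁻⁸) = 3.299×10⁶ m²/s².
v = 1816 m/s = 1.816 km/s.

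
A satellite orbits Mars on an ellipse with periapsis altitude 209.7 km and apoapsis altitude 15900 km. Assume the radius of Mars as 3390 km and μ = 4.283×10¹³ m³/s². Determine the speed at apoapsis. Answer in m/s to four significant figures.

r_p = 3390 + 209.7 = 3599.7 km = 3.5997×10⁶ m.
r_a = 3390 + 15900 = 19290 km = 1.9290×10⁷ m.
Semi-major axis a = (r_p + r_a)/2 = 11445 km = 1.144×10⁷ m.
Vis-viva: v² = μ(2/r − 1/a) = 4.283×10¹³ × (1.037×10⁻⁷ − 8.738×10⁻⁸) = 6.983×10⁵ m²/s².
v = 835.7 m/s.

v ≈ 835.7 m/s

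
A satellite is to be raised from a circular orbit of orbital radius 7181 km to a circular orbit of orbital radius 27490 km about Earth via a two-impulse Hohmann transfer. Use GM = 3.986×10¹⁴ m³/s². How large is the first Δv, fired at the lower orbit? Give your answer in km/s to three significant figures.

Δv ≈ 1.93 km/s

r₁ = 7181 km = 7.181×10⁶ m.
r₂ = 27490 km = 2.749×10⁷ m.
Transfer ellipse a_t = (r₁ + r₂)/2 = 1.734×10⁷ m.
At r₁: circular v_c1 = √(μ/r₁) = 7450 m/s; transfer-perigee v_p = √[μ(2/r₁ − 1/a_t)] = 9382 m/s.
Δv₁ = v_p − v_c1 = 1932 m/s.
= 1.932 km/s.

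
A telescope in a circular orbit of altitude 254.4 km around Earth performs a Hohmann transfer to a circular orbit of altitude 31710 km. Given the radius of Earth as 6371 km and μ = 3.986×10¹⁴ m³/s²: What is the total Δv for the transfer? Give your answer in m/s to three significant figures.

r₁ = 6371 + 254.4 = 6625.4 km = 6.6254×10⁶ m.
r₂ = 6371 + 31710 = 38081 km = 3.8081×10⁷ m.
Transfer ellipse a_t = (r₁ + r₂)/2 = 2.235×10⁷ m.
At r₁: circular v_c1 = √(μ/r₁) = 7756 m/s; transfer-perigee v_p = √[μ(2/r₁ − 1/a_t)] = 10120 m/s.
Δv₁ = v_p − v_c1 = 2367 m/s.
At r₂: circular v_c2 = √(μ/r₂) = 3235 m/s; transfer-apogee v_a = √[μ(2/r₂ − 1/a_t)] = 1761 m/s.
Δv₂ = v_c2 − v_a = 1474 m/s.
Total Δv = Δv₁ + Δv₂ = 3841 m/s.

Δv_total ≈ 3840 m/s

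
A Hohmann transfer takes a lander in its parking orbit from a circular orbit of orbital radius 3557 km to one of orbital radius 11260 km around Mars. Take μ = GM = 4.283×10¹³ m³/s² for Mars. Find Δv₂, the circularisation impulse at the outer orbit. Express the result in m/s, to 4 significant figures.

Δv ≈ 598.9 m/s

r₁ = 3557 km = 3.557×10⁶ m.
r₂ = 11260 km = 1.126×10⁷ m.
Transfer ellipse a_t = (r₁ + r₂)/2 = 7.408×10⁶ m.
At r₁: circular v_c1 = √(μ/r₁) = 3470 m/s; transfer-periapsis v_p = √[μ(2/r₁ − 1/a_t)] = 4278 m/s.
At r₂: circular v_c2 = √(μ/r₂) = 1950 m/s; transfer-apoapsis v_a = √[μ(2/r₂ − 1/a_t)] = 1351 m/s.
Δv₂ = v_c2 − v_a = 598.9 m/s.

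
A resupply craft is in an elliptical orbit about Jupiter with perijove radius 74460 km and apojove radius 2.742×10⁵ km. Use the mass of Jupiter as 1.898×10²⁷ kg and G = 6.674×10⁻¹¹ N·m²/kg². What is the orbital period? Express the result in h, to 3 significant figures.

μ = GM = 6.674×10⁻¹¹ × 1.898×10²⁷ = 1.267×10¹⁷ m³/s².
Semi-major axis a = (r_p + r_a)/2 = (74460 + 2.7420×10⁵)/2 = 1.7433×10⁵ km = 1.743×10⁸ m.
By Kepler's third law T = 2π√(a³/μ) = 2π × 6.467×10³ = 4.063×10⁴ s.
= 11.29 h.

T ≈ 11.3 h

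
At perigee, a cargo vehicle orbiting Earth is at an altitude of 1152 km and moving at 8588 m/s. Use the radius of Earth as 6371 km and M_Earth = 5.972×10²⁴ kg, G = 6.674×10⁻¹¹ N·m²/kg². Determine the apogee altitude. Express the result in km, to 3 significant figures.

μ = GM = 6.674×10⁻¹¹ × 5.972×10²⁴ = 3.986×10¹⁴ m³/s².
r_p = 6371 + 1152 = 7523.0 km = 7.523×10⁶ m.
Specific energy ε = v²/2 − μ/r = -1.610×10⁷ J/kg, so a = −μ/(2ε) = 1.238×10⁷ m.
The apsides satisfy r_p + r_a = 2a, so the apogee radius is 2a − r_p = 1.723×10⁷ m = 17228 km.
Apogee altitude = 17228 − 6371 = 10857 km.

apogee altitude ≈ 10900 km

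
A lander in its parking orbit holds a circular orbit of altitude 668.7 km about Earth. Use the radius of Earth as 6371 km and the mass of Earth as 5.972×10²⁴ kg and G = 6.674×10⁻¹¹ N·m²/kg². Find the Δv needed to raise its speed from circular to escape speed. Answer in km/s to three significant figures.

μ = GM = 6.674×10⁻¹¹ × 5.972×10²⁴ = 3.986×10¹⁴ m³/s².
r = 6371 + 668.7 = 7039.7 km = 7.0397×10⁶ m.
Circular speed v_c = √(μ/r) = 7524 m/s.
Escape speed v_esc = √(2μ/r) = √2 × v_c = 10640 m/s.
Δv = v_esc − v_c = 3117 m/s = 3.117 km/s.

Δv ≈ 3.12 km/s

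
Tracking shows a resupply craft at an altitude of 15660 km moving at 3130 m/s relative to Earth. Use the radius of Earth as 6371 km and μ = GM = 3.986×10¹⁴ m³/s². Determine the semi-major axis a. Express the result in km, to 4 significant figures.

r = 6371 + 15660 = 22031 km = 2.203×10⁷ m.
Specific orbital energy ε = v²/2 − μ/r = (3130)²/2 − 3.986×10¹⁴/2.203×10⁷ = -1.319×10⁷ J/kg.
Since ε = −μ/(2a), a = −μ/(2ε) = 1.511×10⁷ m = 15105 km.

a ≈ 15110 km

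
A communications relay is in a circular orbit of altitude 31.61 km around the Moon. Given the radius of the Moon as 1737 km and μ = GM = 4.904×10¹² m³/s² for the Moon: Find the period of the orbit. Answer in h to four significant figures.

r = 1737 + 31.61 = 1768.6 km = 1.7686×10⁶ m.
Kepler's third law: T = 2π√(r³/μ) = 2π√((1.769×10⁶)³ / 4.904×10¹²).
r³/μ = 1.128×10⁶ s², so T = 2π × 1.062×10³ = 6.673×10³ s.
Converting: 6.673×10³ s ÷ 3600 = 1.854 h.

T ≈ 1.854 h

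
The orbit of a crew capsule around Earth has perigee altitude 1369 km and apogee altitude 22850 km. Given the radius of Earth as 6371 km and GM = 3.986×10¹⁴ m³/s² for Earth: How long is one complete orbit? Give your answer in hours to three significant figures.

T ≈ 6.95 hours

r_p = 6371 + 1369 = 7740.0 km = 7.7400×10⁶ m.
r_a = 6371 + 22850 = 29221 km = 2.9221×10⁷ m.
Semi-major axis a = (r_p + r_a)/2 = (7740.0 + 29221)/2 = 18480 km = 1.848×10⁷ m.
By Kepler's third law T = 2π√(a³/μ) = 2π × 3.979×10³ = 2.500×10⁴ s.
= 6.945 hours.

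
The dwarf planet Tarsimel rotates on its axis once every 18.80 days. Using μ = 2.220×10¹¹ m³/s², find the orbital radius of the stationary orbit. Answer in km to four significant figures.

r_sync ≈ 24570 km

T = 18.80 days = 1.624×10⁶ s.
A synchronous orbit has period T, so by Kepler's third law a = (μT²/4π²)^(1/3).
μT²/4π² = 2.220×10¹¹ × (1.624×10⁶)² / 39.48 = 1.484×10²² m³.
a = 2.457×10⁷ m = 24572 km.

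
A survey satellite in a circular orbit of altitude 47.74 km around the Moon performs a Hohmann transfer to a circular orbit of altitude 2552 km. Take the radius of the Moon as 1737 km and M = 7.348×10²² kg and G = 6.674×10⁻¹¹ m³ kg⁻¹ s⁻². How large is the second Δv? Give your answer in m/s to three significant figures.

μ = GM = 6.674×10⁻¹¹ × 7.348×10²² = 4.904×10¹² m³/s².
r₁ = 1737 + 47.74 = 1784.7 km = 1.7847×10⁶ m.
r₂ = 1737 + 2552 = 4289.0 km = 4.2890×10⁶ m.
Transfer ellipse a_t = (r₁ + r₂)/2 = 3.037×10⁶ m.
At r₁: circular v_c1 = √(μ/r₁) = 1658 m/s; transfer-perilune v_p = √[μ(2/r₁ − 1/a_t)] = 1970 m/s.
At r₂: circular v_c2 = √(μ/r₂) = 1069 m/s; transfer-apolune v_a = √[μ(2/r₂ − 1/a_t)] = 819.7 m/s.
Δv₂ = v_c2 − v_a = 249.6 m/s.

Δv ≈ 250 m/s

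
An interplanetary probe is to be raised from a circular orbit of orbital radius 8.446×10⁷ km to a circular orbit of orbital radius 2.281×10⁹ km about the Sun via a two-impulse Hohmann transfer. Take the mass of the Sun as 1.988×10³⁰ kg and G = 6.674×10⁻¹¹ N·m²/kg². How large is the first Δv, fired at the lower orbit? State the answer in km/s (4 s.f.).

Δv ≈ 15.41 km/s

μ = GM = 6.674×10⁻¹¹ × 1.988×10³⁰ = 1.327×10²⁰ m³/s².
r₁ = 8.446×10⁷ km = 8.446×10¹⁰ m.
r₂ = 2.281×10⁹ km = 2.281×10¹² m.
Transfer ellipse a_t = (r₁ + r₂)/2 = 1.183×10¹² m.
At r₁: circular v_c1 = √(μ/r₁) = 39630 m/s; transfer-perihelion v_p = √[μ(2/r₁ − 1/a_t)] = 55040 m/s.
Δv₁ = v_p − v_c1 = 15410 m/s.
= 15.41 km/s.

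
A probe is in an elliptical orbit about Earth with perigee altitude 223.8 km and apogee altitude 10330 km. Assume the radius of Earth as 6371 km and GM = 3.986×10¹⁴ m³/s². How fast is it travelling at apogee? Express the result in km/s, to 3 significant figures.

r_p = 6371 + 223.8 = 6594.8 km = 6.5948×10⁶ m.
r_a = 6371 + 10330 = 16701 km = 1.6701×10⁷ m.
Semi-major axis a = (r_p + r_a)/2 = 11648 km = 1.165×10⁷ m.
Vis-viva: v² = μ(2/r − 1/a) = 3.986×10¹⁴ × (1.198×10⁻⁷ − 8.585×10⁻⁸) = 1.351×10⁷ m²/s².
v = 3676 m/s = 3.676 km/s.

v ≈ 3.68 km/s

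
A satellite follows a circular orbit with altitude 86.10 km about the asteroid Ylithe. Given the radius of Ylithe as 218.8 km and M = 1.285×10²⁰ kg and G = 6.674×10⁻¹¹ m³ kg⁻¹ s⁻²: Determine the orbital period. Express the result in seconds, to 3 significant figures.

μ = GM = 6.674×10⁻¹¹ × 1.285×10²⁰ = 8.576×10⁹ m³/s².
r = 218.8 + 86.10 = 304.90 km = 3.0490×10⁵ m.
Kepler's third law: T = 2π√(r³/μ) = 2π√((3.049×10⁵)³ / 8.576×10⁹).
r³/μ = 3.305×10⁶ s², so T = 2π × 1.818×10³ = 1.142×10⁴ s.

T ≈ 11400 seconds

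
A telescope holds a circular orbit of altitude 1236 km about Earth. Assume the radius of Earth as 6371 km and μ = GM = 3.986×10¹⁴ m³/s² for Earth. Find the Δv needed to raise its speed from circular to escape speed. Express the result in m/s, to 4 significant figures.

Δv ≈ 2998 m/s

r = 6371 + 1236 = 7607.0 km = 7.6070×10⁶ m.
Circular speed v_c = √(μ/r) = 7239 m/s.
Escape speed v_esc = √(2μ/r) = √2 × v_c = 10240 m/s.
Δv = v_esc − v_c = 2998 m/s.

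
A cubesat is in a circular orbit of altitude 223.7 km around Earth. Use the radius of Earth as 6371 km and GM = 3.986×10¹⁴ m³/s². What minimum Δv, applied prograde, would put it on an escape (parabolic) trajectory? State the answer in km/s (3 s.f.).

Δv ≈ 3.22 km/s

r = 6371 + 223.7 = 6594.7 km = 6.5947×10⁶ m.
Circular speed v_c = √(μ/r) = 7774 m/s.
Escape speed v_esc = √(2μ/r) = √2 × v_c = 10990 m/s.
Δv = v_esc − v_c = 3220 m/s = 3.220 km/s.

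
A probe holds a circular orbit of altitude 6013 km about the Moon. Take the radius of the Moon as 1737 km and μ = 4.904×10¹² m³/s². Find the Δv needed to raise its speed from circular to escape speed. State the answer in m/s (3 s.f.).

Δv ≈ 329 m/s

r = 1737 + 6013 = 7750.0 km = 7.7500×10⁶ m.
Circular speed v_c = √(μ/r) = 795.5 m/s.
Escape speed v_esc = √(2μ/r) = √2 × v_c = 1125 m/s.
Δv = v_esc − v_c = 329.5 m/s.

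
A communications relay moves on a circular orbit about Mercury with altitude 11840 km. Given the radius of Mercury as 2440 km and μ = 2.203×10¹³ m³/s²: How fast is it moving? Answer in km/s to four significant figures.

v ≈ 1.242 km/s

r = 2440 + 11840 = 14280 km = 1.4280×10⁷ m.
For a circular orbit v = √(μ/r) = √(2.203×10¹³ / 1.428×10⁷) = √(1.543×10⁶) = 1242 m/s.
That is 1.242 km/s.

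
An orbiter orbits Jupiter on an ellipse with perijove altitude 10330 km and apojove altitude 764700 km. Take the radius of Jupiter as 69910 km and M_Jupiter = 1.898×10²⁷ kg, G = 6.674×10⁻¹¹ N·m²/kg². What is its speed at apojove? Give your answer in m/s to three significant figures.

v ≈ 5160 m/s

μ = GM = 6.674×10⁻¹¹ × 1.898×10²⁷ = 1.267×10¹⁷ m³/s².
r_p = 69910 + 10330 = 80240 km = 8.0240×10⁷ m.
r_a = 69910 + 764700 = 834610 km = 8.3461×10⁸ m.
Semi-major axis a = (r_p + r_a)/2 = 4.5742×10⁵ km = 4.574×10⁸ m.
Vis-viva: v² = μ(2/r − 1/a) = 1.267×10¹⁷ × (2.396×10⁻⁹ − 2.186×10⁻⁹) = 2.662×10⁷ m²/s².
v = 5160 m/s.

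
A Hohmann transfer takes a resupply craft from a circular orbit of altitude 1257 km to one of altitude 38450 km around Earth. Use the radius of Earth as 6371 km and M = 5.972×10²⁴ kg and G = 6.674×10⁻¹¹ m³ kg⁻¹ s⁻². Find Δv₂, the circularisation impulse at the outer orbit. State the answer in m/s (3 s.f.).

Δv ≈ 1370 m/s

μ = GM = 6.674×10⁻¹¹ × 5.972×10²⁴ = 3.986×10¹⁴ m³/s².
r₁ = 6371 + 1257 = 7628.0 km = 7.6280×10⁶ m.
r₂ = 6371 + 38450 = 44821 km = 4.4821×10⁷ m.
Transfer ellipse a_t = (r₁ + r₂)/2 = 2.622×10⁷ m.
At r₁: circular v_c1 = √(μ/r₁) = 7228 m/s; transfer-perigee v_p = √[μ(2/r₁ − 1/a_t)] = 9450 m/s.
At r₂: circular v_c2 = √(μ/r₂) = 2982 m/s; transfer-apogee v_a = √[μ(2/r₂ − 1/a_t)] = 1608 m/s.
Δv₂ = v_c2 − v_a = 1374 m/s.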